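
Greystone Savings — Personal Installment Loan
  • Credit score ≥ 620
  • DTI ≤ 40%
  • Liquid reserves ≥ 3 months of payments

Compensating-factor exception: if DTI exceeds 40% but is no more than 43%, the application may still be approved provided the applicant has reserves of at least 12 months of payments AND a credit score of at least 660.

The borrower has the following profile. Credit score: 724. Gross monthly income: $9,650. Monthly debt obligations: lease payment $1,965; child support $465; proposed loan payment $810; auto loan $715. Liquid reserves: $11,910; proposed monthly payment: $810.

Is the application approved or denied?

Credit score 724 ≥ 620 (meets base)
Total debts = (1,965 + 465 + 810 + 715) = 3,955. DTI: 3,955 ÷ 9,650 = 41%, over the 40% base limit.
Reserves: 11,910 ÷ 810 = 14.7 months (meets 3-month minimum)
DTI 41% is within the 40%–43% exception band; checking compensating factors.
Override check — reserves: 14.7 mo (ok); score: 724 (ok).
Both override conditions satisfied; DTI exception granted.

Approved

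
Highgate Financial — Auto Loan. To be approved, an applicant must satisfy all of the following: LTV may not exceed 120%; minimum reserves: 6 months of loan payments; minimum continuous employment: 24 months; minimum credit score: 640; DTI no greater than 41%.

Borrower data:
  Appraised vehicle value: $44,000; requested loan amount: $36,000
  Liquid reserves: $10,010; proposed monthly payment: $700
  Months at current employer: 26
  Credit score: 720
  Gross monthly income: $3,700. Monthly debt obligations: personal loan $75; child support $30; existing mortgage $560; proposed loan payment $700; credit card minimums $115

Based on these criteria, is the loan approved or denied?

Approved

LTV: 36,000 ÷ 44,000 = 81.8%, within 120% cap
Reserves: 10,010 ÷ 700 = 14.3 months (meets 6-month minimum)
Employment 26 ≥ 24 months
Credit score 720 ≥ 640 (meets)
Total monthly debts = (75 + 30 + 560 + 700 + 115) = 1,480. DTI: 1,480 ÷ 3,700 = 40%, within the 41% cap
All criteria satisfied.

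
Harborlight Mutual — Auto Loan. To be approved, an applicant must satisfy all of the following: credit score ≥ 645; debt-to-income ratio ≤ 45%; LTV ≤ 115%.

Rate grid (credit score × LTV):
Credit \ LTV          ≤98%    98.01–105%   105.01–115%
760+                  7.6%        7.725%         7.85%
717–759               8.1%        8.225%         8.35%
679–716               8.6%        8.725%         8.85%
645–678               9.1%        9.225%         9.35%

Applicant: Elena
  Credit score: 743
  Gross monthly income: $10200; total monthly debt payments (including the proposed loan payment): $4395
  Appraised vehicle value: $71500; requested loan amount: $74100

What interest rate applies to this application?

8.225%

Credit score 743 ≥ 645; Debt-to-income = 4,395/10,200 = 43.1% — meets 45% limit
LTV: 74,100 ÷ 71,500 = 103.6%, within 115% cap
Row: 743 falls in 717–759. Column: 103.6% falls in 98.01–105%. Rate = 8.225%.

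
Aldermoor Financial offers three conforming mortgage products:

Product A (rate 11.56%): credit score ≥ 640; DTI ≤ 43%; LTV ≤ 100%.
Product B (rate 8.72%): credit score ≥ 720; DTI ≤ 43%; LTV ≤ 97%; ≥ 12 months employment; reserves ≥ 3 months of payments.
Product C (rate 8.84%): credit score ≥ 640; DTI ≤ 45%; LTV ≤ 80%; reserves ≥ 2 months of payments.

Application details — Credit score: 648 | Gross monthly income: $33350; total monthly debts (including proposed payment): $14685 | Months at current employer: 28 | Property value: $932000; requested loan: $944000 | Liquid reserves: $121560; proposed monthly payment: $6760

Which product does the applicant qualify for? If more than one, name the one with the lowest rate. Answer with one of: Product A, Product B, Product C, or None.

DTI = 14,685/33,350 = 44%.
LTV = 944,000/932,000 = 101.3%.
Reserves = 121,560/6,760 = 18.0 months.
Product A: score 648 ≥ 640; DTI 44% > 43%; LTV 101.3% > 100% → does not qualify.
Product B: score 648 < 720; DTI 44% > 43%; LTV 101.3% > 97%; employment 28 ≥ 12 mo; reserves 18.0 ≥ 3 mo → does not qualify.
Product C: score 648 ≥ 640; DTI 44% ≤ 45%; LTV 101.3% > 80%; reserves 18.0 ≥ 2 mo → does not qualify.

None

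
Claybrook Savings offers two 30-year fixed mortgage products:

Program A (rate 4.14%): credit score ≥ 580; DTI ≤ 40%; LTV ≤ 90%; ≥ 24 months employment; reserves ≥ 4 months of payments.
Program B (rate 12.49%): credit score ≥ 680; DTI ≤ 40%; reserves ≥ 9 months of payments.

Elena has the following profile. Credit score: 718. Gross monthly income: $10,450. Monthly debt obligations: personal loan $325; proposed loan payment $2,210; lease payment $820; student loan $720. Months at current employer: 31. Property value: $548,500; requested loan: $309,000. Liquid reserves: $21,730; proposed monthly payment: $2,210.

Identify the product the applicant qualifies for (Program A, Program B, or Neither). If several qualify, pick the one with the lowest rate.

Total debts = (325 + 2,210 + 820 + 720) = 4,075; DTI = 4,075/10,450 = 39%.
LTV = 309,000/548,500 = 56.3%.
Reserves = 21,730/2,210 = 9.8 months.
Program A: score 718 ≥ 580; DTI 39% ≤ 40%; LTV 56.3% ≤ 90%; employment 31 ≥ 24 mo; reserves 9.8 ≥ 4 mo → qualifies.
Program B: score 718 ≥ 680; DTI 39% ≤ 40%; reserves 9.8 ≥ 9 mo → qualifies.
Qualifying: Program A, Program B. Lowest rate is 4.14% → Program A.

Program A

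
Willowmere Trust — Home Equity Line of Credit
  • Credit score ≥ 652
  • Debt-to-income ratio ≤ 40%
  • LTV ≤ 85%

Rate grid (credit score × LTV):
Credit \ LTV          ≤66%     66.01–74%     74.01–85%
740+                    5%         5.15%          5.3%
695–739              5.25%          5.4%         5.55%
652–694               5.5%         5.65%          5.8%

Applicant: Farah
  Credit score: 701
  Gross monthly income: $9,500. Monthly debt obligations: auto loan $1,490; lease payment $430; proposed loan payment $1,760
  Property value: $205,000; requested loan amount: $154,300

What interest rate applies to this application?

Credit score 701 ≥ 652; Total monthly debts = (1,490 + 430 + 1,760) = 3,680. DTI: 3,680 ÷ 9,500 = 38.7%, within the 40% cap
LTV = 154,300/205,000 = 75.3% ≤ 85%
Credit 701 → row 695–739; LTV 75.3% → column 74.01–85%. Grid cell → 5.55%.

5.55%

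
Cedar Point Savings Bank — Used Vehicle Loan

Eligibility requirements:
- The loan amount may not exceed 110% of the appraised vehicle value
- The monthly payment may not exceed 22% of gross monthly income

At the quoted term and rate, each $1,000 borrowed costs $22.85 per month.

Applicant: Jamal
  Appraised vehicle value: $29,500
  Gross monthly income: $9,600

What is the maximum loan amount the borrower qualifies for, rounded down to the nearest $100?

$32,400

Payment cap: 22% × $9,600 = $2,112/month.
At $22.85 per $1,000, that supports 2,112/22.85 × 1,000 ≈ $92,428 → $92,400.
LTV cap: 110% × $29,500 = $32,450 → $32,400.
Binding constraint: loan-to-value.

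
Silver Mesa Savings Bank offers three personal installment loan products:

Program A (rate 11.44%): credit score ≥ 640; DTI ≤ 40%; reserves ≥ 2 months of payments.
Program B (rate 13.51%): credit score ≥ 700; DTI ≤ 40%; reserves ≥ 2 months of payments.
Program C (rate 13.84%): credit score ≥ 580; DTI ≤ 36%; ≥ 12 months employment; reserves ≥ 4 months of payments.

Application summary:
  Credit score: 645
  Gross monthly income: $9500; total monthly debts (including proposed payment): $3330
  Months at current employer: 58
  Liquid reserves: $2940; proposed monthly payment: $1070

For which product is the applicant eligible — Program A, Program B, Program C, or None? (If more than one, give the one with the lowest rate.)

Program A

DTI = 3,330/9,500 = 35.1%.
Reserves = 2,940/1,070 = 2.7 months.
Program A: score 645 ≥ 640; DTI 35.1% ≤ 40%; reserves 2.7 ≥ 2 mo → qualifies.
Program B: score 645 < 700; DTI 35.1% ≤ 40%; reserves 2.7 ≥ 2 mo → does not qualify.
Program C: score 645 ≥ 580; DTI 35.1% ≤ 36%; employment 58 ≥ 12 mo; reserves 2.7 < 4 mo → does not qualify.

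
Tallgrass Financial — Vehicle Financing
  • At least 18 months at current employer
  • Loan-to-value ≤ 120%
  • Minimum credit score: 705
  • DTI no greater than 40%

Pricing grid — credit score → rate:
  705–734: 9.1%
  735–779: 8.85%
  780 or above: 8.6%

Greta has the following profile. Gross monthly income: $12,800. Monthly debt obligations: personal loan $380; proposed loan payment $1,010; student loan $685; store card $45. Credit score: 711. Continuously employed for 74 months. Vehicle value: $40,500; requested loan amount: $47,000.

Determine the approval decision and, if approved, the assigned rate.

Approved at 9.1%

Credit score 711 ≥ 705 (meets minimum)
LTV = 47,000/40,500 = 116% ≤ 120%
Employment 74 ≥ 18 months
Total monthly debts = (380 + 1,010 + 685 + 45) = 2,120. Debt-to-income = 2,120/12,800 = 16.6% — meets 40% limit
All requirements met. Score 711 falls in the 705–734 tier → 9.1%.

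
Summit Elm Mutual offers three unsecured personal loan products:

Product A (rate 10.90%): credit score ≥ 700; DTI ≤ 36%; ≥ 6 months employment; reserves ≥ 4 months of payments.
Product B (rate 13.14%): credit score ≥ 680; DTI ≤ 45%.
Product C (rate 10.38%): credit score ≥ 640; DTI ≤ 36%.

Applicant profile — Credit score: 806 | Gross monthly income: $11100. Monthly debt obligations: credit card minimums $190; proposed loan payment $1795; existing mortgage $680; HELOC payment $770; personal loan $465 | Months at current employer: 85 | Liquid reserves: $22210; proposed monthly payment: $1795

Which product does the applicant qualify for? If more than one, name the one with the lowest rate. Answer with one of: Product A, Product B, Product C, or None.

Product C

Total debts = (190 + 1,795 + 680 + 770 + 465) = 3,900; DTI = 3,900/11,100 = 35.1%.
Reserves = 22,210/1,795 = 12.4 months.
Product A: score 806 ≥ 700; DTI 35.1% ≤ 36%; employment 85 ≥ 6 mo; reserves 12.4 ≥ 4 mo → qualifies.
Product B: score 806 ≥ 680; DTI 35.1% ≤ 45% → qualifies.
Product C: score 806 ≥ 640; DTI 35.1% ≤ 36% → qualifies.
Qualifying: Product A, Product B, Product C. Lowest rate is 10.38% → Product C.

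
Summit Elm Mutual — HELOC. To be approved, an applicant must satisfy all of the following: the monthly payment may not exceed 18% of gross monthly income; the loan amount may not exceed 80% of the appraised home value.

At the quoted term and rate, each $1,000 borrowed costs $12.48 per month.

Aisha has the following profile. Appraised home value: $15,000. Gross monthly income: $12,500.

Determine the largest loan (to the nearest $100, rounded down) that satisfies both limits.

$12,000

Payment cap: 18% × $12,500 = $2,250/month.
At $12.48 per $1,000, that supports 2,250/12.48 × 1,000 ≈ $180,288 → $180,200.
LTV cap: 80% × $15,000 = $12,000 → $12,000.
Binding constraint: loan-to-value.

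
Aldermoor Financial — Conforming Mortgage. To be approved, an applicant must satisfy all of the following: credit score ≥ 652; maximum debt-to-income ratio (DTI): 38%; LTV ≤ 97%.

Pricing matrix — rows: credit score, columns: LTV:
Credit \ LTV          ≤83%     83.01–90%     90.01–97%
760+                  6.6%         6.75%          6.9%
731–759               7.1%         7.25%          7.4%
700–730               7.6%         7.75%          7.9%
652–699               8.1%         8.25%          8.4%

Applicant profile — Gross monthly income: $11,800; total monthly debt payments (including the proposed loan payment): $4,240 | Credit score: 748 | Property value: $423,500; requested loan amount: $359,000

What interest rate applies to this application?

7.25%

Credit score 748 ≥ 652; DTI = 4,240/11,800 = 35.9% ≤ 38%
LTV: 359,000 ÷ 423,500 = 84.8%, within 97% cap
Score 748 is in the 731–759 band; LTV 84.8% is in the 83.01–90% band → 7.25%.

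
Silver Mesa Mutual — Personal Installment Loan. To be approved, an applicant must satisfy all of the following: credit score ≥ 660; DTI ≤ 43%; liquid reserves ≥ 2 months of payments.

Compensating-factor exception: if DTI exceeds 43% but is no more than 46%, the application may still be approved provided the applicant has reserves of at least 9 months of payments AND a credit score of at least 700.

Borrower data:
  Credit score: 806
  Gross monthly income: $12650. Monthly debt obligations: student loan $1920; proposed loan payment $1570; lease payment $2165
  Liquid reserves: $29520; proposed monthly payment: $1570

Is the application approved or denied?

Approved

Credit score 806 ≥ 660 (meets base)
Total debts = (1,920 + 1,570 + 2,165) = 5,655. DTI: 5,655 ÷ 12,650 = 44.7%, over the 43% base limit.
Liquid reserves cover 29,520/1,570 = 18.8 months — ≥ 2 required
DTI 44.7% is within the 43%–46% exception band; checking compensating factors.
Reserves 18.8 ≥ 9 months; credit score 806 ≥ 700.
Both compensating conditions met → exception applies.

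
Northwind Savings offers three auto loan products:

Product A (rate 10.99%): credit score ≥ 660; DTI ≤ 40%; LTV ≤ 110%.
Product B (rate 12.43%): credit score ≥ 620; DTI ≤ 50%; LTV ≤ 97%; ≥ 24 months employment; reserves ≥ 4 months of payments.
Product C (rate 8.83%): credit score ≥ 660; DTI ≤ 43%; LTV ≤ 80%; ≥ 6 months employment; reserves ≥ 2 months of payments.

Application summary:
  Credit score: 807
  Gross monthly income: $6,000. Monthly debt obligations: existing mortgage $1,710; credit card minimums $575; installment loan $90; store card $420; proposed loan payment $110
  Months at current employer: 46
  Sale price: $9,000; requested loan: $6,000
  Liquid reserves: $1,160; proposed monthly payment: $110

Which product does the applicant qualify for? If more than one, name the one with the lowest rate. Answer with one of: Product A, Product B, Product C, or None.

Total debts = (1,710 + 575 + 90 + 420 + 110) = 2,905; DTI = 2,905/6,000 = 48.4%.
LTV = 6,000/9,000 = 66.7%.
Reserves = 1,160/110 = 10.5 months.
Product A: score 807 ≥ 660; DTI 48.4% > 40%; LTV 66.7% ≤ 110% → does not qualify.
Product B: score 807 ≥ 620; DTI 48.4% ≤ 50%; LTV 66.7% ≤ 97%; employment 46 ≥ 24 mo; reserves 10.5 ≥ 4 mo → qualifies.
Product C: score 807 ≥ 660; DTI 48.4% > 43%; LTV 66.7% ≤ 80%; employment 46 ≥ 6 mo; reserves 10.5 ≥ 2 mo → does not qualify.

Product B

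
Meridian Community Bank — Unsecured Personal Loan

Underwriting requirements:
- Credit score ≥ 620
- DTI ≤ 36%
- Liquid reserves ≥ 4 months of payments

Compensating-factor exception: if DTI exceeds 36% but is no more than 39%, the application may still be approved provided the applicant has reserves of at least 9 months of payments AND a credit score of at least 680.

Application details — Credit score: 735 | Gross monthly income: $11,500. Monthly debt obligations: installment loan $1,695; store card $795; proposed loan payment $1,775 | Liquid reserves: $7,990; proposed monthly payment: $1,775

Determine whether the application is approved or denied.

Denied

Credit score 735 ≥ 620 (meets base)
Total debts = (1,695 + 795 + 1,775) = 4,265. DTI = 4,265/11,500 = 37.1% > 36% — standard DTI limit exceeded.
Reserves: 7,990 ÷ 1,775 = 4.5 months (meets 4-month minimum)
DTI 37.1% is within the 36%–39% exception band; checking compensating factors.
Reserves 4.5 < 9 months; credit score 735 ≥ 680.
Compensating-factor requirement not fully met.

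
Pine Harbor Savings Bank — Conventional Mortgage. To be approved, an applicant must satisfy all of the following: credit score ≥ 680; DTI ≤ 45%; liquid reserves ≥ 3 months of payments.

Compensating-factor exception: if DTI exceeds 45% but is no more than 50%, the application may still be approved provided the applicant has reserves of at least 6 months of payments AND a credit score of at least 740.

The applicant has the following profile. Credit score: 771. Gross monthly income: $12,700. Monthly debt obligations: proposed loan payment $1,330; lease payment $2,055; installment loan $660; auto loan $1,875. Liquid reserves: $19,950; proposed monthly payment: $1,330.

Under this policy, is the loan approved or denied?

Credit score 771 ≥ 680 (meets base)
Total debts = (1,330 + 2,055 + 660 + 1,875) = 5,920. DTI: 5,920 ÷ 12,700 = 46.6%, over the 45% base limit.
Reserves = 19,950/1,330 = 15.0 months ≥ 3
46.6% falls in the override range (45%–50%), so the compensating-factor test applies.
Reserves 15.0 ≥ 6 months; credit score 771 ≥ 740.
Both override conditions satisfied; DTI exception granted.

Approved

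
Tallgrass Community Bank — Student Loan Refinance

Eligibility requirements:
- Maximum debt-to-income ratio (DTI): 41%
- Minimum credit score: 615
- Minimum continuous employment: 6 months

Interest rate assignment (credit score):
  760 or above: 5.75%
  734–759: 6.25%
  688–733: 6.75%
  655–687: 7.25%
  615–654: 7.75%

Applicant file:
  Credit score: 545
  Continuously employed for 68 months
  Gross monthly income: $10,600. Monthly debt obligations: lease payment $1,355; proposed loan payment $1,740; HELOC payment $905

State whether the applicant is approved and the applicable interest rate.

Denied

Credit score 545 < 615 (below minimum)
Total monthly debts = (1,355 + 1,740 + 905) = 4,000. Debt-to-income = 4,000/10,600 = 37.7% — meets 41% limit
Employment 68 ≥ 6 months
Not all requirements met → denied.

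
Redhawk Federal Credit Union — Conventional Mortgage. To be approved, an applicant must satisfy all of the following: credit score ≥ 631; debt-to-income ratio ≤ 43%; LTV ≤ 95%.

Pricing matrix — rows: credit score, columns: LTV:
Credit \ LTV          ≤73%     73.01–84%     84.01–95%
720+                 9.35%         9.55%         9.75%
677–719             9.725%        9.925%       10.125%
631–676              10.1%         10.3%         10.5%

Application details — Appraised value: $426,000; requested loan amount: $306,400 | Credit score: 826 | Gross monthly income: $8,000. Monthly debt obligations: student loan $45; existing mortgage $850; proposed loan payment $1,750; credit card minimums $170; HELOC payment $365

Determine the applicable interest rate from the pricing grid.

9.35%

Credit score 826 ≥ 631; Total monthly debts = (45 + 850 + 1,750 + 170 + 365) = 3,180. DTI = 3,180/8,000 = 39.8% ≤ 43%
LTV: 306,400 ÷ 426,000 = 71.9%, within 95% cap
Score 826 is in the 720+ band; LTV 71.9% is in the ≤73% band → 9.35%.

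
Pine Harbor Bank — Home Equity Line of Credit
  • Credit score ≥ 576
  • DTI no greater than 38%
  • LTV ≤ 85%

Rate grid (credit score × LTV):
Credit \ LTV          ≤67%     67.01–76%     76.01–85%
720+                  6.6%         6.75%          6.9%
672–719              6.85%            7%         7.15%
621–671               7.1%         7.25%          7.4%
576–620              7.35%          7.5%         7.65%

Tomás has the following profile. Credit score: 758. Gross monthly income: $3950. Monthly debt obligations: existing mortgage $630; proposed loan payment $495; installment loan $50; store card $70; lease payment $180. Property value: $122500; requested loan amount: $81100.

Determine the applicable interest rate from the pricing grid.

6.6%

Credit score 758 ≥ 576; Total monthly debts = (630 + 495 + 50 + 70 + 180) = 1,425. DTI = 1,425/3,950 = 36.1% ≤ 38%
Loan-to-value = 81,100/122,500 = 66.2% — pass (85% max)
Credit 758 → row 720+; LTV 66.2% → column ≤67%. Grid cell → 6.6%.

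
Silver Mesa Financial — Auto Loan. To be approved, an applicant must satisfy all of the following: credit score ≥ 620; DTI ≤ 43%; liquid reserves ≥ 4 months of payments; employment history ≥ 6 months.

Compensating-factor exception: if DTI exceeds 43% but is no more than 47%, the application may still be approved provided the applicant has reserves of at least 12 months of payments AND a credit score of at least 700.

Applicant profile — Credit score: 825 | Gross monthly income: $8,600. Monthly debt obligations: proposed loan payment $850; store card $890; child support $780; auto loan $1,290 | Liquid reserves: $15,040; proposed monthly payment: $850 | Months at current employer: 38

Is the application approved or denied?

Approved

Credit score 825 ≥ 620 (meets base)
Total debts = (850 + 890 + 780 + 1,290) = 3,810. DTI: 3,810 ÷ 8,600 = 44.3%, over the 43% base limit.
Reserves: 15,040 ÷ 850 = 17.7 months (meets 4-month minimum)
Employment 38 ≥ 6 months
DTI 44.3% is within the 43%–47% exception band; checking compensating factors.
Reserves 17.7 ≥ 12 months; credit score 825 ≥ 700.
Both override conditions satisfied; DTI exception granted.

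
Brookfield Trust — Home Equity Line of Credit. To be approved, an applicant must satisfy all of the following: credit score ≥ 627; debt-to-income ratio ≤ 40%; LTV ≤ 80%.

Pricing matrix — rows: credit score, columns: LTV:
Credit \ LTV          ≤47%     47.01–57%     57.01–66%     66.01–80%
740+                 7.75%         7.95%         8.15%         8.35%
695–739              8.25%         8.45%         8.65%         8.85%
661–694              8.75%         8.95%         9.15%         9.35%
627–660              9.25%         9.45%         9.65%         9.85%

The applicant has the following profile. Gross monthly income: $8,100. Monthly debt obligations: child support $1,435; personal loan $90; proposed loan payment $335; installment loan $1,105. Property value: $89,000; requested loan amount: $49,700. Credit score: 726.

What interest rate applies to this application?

8.45%

Credit score 726 ≥ 627; Total monthly debts = (1,435 + 90 + 335 + 1,105) = 2,965. DTI: 2,965 ÷ 8,100 = 36.6%, within the 40% cap
LTV = 49,700/89,000 = 55.8% ≤ 80%
Score 726 is in the 695–739 band; LTV 55.8% is in the 47.01–57% band → 8.45%.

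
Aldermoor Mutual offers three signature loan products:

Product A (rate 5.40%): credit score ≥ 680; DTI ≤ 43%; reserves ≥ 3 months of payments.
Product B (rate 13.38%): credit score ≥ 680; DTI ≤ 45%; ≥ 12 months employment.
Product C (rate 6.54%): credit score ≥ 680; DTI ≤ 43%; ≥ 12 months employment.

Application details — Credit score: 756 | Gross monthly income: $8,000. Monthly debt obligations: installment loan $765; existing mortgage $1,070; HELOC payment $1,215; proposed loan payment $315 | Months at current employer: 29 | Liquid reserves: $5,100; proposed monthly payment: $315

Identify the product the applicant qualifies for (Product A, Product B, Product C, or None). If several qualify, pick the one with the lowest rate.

Total debts = (765 + 1,070 + 1,215 + 315) = 3,365; DTI = 3,365/8,000 = 42.1%.
Reserves = 5,100/315 = 16.2 months.
Product A: score 756 ≥ 680; DTI 42.1% ≤ 43%; reserves 16.2 ≥ 3 mo → qualifies.
Product B: score 756 ≥ 680; DTI 42.1% ≤ 45%; employment 29 ≥ 12 mo → qualifies.
Product C: score 756 ≥ 680; DTI 42.1% ≤ 43%; employment 29 ≥ 12 mo → qualifies.
Qualifying: Product A, Product B, Product C. Lowest rate is 5.40% → Product A.

Product A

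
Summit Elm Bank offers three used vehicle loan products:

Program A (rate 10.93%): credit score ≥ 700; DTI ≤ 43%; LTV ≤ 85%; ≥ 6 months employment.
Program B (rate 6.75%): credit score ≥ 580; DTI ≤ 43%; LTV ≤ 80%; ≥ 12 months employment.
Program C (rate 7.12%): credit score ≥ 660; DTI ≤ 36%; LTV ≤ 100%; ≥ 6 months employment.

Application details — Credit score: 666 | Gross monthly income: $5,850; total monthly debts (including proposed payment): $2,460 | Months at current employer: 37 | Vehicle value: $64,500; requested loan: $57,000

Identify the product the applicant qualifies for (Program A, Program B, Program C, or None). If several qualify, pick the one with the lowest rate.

DTI = 2,460/5,850 = 42.1%.
LTV = 57,000/64,500 = 88.4%.
Program A: score 666 < 700; DTI 42.1% ≤ 43%; LTV 88.4% > 85%; employment 37 ≥ 6 mo → does not qualify.
Program B: score 666 ≥ 580; DTI 42.1% ≤ 43%; LTV 88.4% > 80%; employment 37 ≥ 12 mo → does not qualify.
Program C: score 666 ≥ 660; DTI 42.1% > 36%; LTV 88.4% ≤ 100%; employment 37 ≥ 6 mo → does not qualify.

None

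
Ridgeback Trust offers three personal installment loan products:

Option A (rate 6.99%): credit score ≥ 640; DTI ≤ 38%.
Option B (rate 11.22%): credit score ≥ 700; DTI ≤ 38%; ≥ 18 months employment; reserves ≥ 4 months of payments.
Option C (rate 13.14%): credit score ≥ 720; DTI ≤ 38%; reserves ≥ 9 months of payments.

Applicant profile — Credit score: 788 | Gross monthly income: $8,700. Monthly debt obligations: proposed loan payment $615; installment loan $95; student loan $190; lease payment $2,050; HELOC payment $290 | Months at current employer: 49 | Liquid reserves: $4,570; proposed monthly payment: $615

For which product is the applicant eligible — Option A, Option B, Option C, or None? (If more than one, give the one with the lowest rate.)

Option A

Total debts = (615 + 95 + 190 + 2,050 + 290) = 3,240; DTI = 3,240/8,700 = 37.2%.
Reserves = 4,570/615 = 7.4 months.
Option A: score 788 ≥ 640; DTI 37.2% ≤ 38% → qualifies.
Option B: score 788 ≥ 700; DTI 37.2% ≤ 38%; employment 49 ≥ 18 mo; reserves 7.4 ≥ 4 mo → qualifies.
Option C: score 788 ≥ 720; DTI 37.2% ≤ 38%; reserves 7.4 < 9 mo → does not qualify.
Qualifying: Option A, Option B. Lowest rate is 6.99% → Option A.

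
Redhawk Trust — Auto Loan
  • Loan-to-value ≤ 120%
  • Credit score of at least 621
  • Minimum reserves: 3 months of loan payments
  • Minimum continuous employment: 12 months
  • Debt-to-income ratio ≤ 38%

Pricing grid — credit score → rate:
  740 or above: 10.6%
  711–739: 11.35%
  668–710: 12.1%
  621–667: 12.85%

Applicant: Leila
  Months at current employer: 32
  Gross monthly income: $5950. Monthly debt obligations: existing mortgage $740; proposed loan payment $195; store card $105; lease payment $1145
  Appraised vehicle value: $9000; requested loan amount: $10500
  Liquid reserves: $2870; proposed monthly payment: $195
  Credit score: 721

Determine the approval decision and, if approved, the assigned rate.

Approved at 11.35%

Credit score 721 ≥ 621 (meets minimum)
Loan-to-value = 10,500/9,000 = 116.7% — pass (120% max)
Reserves: 2,870 ÷ 195 = 14.7 months (meets 3-month minimum)
Total monthly debts = (740 + 195 + 105 + 1,145) = 2,185. DTI = 2,185/5,950 = 36.7% ≤ 38%
Employment 32 ≥ 12 months
All requirements met. Score 721 falls in the 711–739 tier → 11.35%.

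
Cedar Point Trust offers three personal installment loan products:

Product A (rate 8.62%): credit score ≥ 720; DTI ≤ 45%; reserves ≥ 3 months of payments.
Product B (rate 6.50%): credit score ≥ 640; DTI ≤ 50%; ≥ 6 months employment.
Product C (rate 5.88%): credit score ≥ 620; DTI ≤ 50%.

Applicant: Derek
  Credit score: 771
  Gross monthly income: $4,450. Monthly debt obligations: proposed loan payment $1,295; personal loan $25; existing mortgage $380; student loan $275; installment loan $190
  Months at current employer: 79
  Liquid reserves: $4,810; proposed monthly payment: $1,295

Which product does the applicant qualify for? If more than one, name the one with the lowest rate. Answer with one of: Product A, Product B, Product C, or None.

Total debts = (1,295 + 25 + 380 + 275 + 190) = 2,165; DTI = 2,165/4,450 = 48.7%.
Reserves = 4,810/1,295 = 3.7 months.
Product A: score 771 ≥ 720; DTI 48.7% > 45%; reserves 3.7 ≥ 3 mo → does not qualify.
Product B: score 771 ≥ 640; DTI 48.7% ≤ 50%; employment 79 ≥ 6 mo → qualifies.
Product C: score 771 ≥ 620; DTI 48.7% ≤ 50% → qualifies.
Qualifying: Product B, Product C. Lowest rate is 5.88% → Product C.

Product C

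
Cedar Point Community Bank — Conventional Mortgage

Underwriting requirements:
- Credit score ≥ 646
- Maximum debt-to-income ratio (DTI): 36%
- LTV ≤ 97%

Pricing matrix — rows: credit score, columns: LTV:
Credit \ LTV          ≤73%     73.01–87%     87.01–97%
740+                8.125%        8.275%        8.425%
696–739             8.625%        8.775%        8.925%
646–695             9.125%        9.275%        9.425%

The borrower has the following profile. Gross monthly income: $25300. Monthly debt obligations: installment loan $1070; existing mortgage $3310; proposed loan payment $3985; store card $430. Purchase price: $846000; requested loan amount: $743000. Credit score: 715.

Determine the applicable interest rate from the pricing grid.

Credit score 715 ≥ 646; Total monthly debts = (1,070 + 3,310 + 3,985 + 430) = 8,795. DTI: 8,795 ÷ 25,300 = 34.8%, within the 36% cap
LTV: 743,000 ÷ 846,000 = 87.8%, within 97% cap
Credit 715 → row 696–739; LTV 87.8% → column 87.01–97%. Grid cell → 8.925%.

8.925%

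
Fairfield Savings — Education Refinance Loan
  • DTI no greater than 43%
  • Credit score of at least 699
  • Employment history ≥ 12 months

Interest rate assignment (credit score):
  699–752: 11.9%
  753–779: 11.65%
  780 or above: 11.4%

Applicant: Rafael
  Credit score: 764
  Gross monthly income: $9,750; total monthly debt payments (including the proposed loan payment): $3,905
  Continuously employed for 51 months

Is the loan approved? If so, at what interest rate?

Credit score 764 ≥ 699 (meets minimum)
Employment 51 ≥ 12 months
Debt-to-income = 3,905/9,750 = 40.1% — meets 43% limit
All requirements met. Score 764 falls in the 753–779 tier → 11.65%.

Approved at 11.65%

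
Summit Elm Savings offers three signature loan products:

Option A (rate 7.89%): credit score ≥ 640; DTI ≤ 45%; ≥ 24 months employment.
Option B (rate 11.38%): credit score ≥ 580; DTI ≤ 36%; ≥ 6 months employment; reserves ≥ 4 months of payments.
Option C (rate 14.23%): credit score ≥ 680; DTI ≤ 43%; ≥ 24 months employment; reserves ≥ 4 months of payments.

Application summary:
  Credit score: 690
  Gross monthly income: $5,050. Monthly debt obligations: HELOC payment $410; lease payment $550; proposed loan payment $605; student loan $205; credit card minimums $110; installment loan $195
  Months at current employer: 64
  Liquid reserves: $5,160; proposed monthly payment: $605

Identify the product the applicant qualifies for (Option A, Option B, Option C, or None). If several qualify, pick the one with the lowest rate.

Option A

Total debts = (410 + 550 + 605 + 205 + 110 + 195) = 2,075; DTI = 2,075/5,050 = 41.1%.
Reserves = 5,160/605 = 8.5 months.
Option A: score 690 ≥ 640; DTI 41.1% ≤ 45%; employment 64 ≥ 24 mo → qualifies.
Option B: score 690 ≥ 580; DTI 41.1% > 36%; employment 64 ≥ 6 mo; reserves 8.5 ≥ 4 mo → does not qualify.
Option C: score 690 ≥ 680; DTI 41.1% ≤ 43%; employment 64 ≥ 24 mo; reserves 8.5 ≥ 4 mo → qualifies.
Qualifying: Option A, Option C. Lowest rate is 7.89% → Option A.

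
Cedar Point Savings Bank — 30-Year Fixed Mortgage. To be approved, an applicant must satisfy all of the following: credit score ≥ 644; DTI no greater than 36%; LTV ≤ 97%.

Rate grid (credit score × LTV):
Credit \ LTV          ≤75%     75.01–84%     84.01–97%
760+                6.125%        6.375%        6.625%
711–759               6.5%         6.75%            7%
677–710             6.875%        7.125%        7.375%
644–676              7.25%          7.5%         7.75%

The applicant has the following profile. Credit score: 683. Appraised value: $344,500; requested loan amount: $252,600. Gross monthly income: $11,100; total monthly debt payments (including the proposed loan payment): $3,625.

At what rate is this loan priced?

Credit score 683 ≥ 644; Debt-to-income = 3,625/11,100 = 32.7% — meets 36% limit
LTV = 252,600/344,500 = 73.3% ≤ 97%
Score 683 is in the 677–710 band; LTV 73.3% is in the ≤75% band → 6.875%.

6.875%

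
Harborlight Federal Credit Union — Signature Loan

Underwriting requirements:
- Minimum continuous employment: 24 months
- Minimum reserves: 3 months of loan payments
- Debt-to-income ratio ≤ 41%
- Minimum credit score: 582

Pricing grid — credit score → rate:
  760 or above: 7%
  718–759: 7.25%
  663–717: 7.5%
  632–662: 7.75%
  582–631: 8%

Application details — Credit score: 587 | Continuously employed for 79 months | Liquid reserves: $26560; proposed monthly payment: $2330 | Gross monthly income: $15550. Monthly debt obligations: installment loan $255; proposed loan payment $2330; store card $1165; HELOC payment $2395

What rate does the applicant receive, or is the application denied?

Approved at 8%

Credit score 587 ≥ 582 (meets minimum)
Reserves: 26,560 ÷ 2,330 = 11.4 months (meets 3-month minimum)
Employment 79 ≥ 24 months
Total monthly debts = (255 + 2,330 + 1,165 + 2,395) = 6,145. Debt-to-income = 6,145/15,550 = 39.5% — meets 41% limit
All requirements met. Score 587 falls in the 582–631 tier → 8%.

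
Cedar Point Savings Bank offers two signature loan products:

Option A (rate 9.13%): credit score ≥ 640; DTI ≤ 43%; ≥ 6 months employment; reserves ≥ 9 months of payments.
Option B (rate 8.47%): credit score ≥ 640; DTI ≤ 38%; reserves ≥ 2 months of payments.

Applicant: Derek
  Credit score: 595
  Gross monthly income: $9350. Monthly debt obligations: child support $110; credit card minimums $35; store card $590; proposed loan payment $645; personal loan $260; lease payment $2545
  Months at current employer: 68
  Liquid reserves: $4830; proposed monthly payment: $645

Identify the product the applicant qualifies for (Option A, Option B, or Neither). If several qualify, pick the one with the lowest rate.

Neither

Total debts = (110 + 35 + 590 + 645 + 260 + 2,545) = 4,185; DTI = 4,185/9,350 = 44.8%.
Reserves = 4,830/645 = 7.5 months.
Option A: score 595 < 640; DTI 44.8% > 43%; employment 68 ≥ 6 mo; reserves 7.5 < 9 mo → does not qualify.
Option B: score 595 < 640; DTI 44.8% > 38%; reserves 7.5 ≥ 2 mo → does not qualify.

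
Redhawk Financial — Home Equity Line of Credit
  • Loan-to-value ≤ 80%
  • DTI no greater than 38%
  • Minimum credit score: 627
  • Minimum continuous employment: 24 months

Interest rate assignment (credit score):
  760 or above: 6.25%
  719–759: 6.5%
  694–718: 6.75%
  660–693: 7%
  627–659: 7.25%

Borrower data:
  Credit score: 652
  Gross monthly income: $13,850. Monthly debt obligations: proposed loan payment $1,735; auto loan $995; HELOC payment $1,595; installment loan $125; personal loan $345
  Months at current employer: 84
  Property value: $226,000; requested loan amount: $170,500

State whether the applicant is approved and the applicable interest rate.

Approved at 7.25%

Credit score 652 ≥ 627 (meets minimum)
Total monthly debts = (1,735 + 995 + 1,595 + 125 + 345) = 4,795. DTI: 4,795 ÷ 13,850 = 34.6%, within the 38% cap
Employment 84 ≥ 24 months
LTV: 170,500 ÷ 226,000 = 75.4%, within 80% cap
All requirements met. Score 652 falls in the 627–659 tier → 7.25%.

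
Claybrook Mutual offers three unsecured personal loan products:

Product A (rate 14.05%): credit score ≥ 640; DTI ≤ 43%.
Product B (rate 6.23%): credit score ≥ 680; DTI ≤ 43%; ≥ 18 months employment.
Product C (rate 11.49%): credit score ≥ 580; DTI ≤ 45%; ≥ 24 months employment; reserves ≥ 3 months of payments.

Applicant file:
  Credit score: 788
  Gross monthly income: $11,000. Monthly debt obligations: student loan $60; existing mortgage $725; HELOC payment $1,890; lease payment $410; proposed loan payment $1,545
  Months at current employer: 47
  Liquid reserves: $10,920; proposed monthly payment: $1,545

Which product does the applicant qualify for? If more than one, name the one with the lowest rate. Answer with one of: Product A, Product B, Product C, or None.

Product B

Total debts = (60 + 725 + 1,890 + 410 + 1,545) = 4,630; DTI = 4,630/11,000 = 42.1%.
Reserves = 10,920/1,545 = 7.1 months.
Product A: score 788 ≥ 640; DTI 42.1% ≤ 43% → qualifies.
Product B: score 788 ≥ 680; DTI 42.1% ≤ 43%; employment 47 ≥ 18 mo → qualifies.
Product C: score 788 ≥ 580; DTI 42.1% ≤ 45%; employment 47 ≥ 24 mo; reserves 7.1 ≥ 3 mo → qualifies.
Qualifying: Product A, Product B, Product C. Lowest rate is 6.23% → Product B.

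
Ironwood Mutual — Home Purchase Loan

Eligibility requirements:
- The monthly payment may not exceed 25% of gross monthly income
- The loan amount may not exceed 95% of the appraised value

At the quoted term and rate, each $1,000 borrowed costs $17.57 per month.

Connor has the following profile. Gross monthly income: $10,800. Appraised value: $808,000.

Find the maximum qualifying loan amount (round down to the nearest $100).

Payment cap: 25% × $10,800 = $2,700/month.
At $17.57 per $1,000, that supports 2,700/17.57 × 1,000 ≈ $153,671 → $153,600.
LTV cap: 95% × $808,000 = $767,600 → $767,600.
Binding constraint: payment-to-income.

$153,600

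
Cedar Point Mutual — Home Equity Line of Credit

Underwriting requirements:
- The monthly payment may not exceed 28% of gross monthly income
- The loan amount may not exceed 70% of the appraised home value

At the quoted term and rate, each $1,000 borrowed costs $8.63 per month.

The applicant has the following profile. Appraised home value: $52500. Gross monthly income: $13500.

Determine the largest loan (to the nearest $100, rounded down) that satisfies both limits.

Payment cap: 28% × $13,500 = $3,780/month.
At $8.63 per $1,000, that supports 3,780/8.63 × 1,000 ≈ $438,006 → $438,000.
LTV cap: 70% × $52,500 = $36,750 → $36,700.
Binding constraint: loan-to-value.

$36,700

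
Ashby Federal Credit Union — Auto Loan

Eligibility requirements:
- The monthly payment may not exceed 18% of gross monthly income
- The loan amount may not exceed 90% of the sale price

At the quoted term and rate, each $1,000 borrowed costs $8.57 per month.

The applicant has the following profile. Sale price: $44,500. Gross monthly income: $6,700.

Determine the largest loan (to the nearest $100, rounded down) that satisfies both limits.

$40,000

Payment cap: 18% × $6,700 = $1,206/month.
At $8.57 per $1,000, that supports 1,206/8.57 × 1,000 ≈ $140,723 → $140,700.
LTV cap: 90% × $44,500 = $40,050 → $40,000.
Binding constraint: loan-to-value.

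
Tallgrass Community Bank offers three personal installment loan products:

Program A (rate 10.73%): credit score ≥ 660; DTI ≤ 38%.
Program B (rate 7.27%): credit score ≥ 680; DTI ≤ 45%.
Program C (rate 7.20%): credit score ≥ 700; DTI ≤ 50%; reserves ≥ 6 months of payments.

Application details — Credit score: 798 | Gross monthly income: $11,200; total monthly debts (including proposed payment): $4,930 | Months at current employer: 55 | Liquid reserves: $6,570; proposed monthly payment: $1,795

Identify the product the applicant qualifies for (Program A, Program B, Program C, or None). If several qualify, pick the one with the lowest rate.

Program B

DTI = 4,930/11,200 = 44%.
Reserves = 6,570/1,795 = 3.7 months.
Program A: score 798 ≥ 660; DTI 44% > 38% → does not qualify.
Program B: score 798 ≥ 680; DTI 44% ≤ 45% → qualifies.
Program C: score 798 ≥ 700; DTI 44% ≤ 50%; reserves 3.7 < 6 mo → does not qualify.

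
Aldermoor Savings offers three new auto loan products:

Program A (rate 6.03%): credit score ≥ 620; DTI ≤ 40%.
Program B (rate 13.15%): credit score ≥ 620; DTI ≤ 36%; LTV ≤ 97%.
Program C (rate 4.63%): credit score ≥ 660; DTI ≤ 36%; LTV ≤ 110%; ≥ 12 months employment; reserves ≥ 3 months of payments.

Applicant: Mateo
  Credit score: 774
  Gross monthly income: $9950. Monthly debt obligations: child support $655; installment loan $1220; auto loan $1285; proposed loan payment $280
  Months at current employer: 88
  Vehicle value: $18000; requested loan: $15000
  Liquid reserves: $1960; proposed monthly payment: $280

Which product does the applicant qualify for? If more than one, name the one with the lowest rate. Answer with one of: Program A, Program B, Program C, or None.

Total debts = (655 + 1,220 + 1,285 + 280) = 3,440; DTI = 3,440/9,950 = 34.6%.
LTV = 15,000/18,000 = 83.3%.
Reserves = 1,960/280 = 7.0 months.
Program A: score 774 ≥ 620; DTI 34.6% ≤ 40% → qualifies.
Program B: score 774 ≥ 620; DTI 34.6% ≤ 36%; LTV 83.3% ≤ 97% → qualifies.
Program C: score 774 ≥ 660; DTI 34.6% ≤ 36%; LTV 83.3% ≤ 110%; employment 88 ≥ 12 mo; reserves 7.0 ≥ 3 mo → qualifies.
Qualifying: Program A, Program B, Program C. Lowest rate is 4.63% → Program C.

Program C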